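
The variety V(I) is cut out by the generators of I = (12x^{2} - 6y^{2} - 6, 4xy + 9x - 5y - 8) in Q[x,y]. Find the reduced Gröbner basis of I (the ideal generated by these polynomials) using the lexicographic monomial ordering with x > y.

f_1 = 12x^{2} - 6y^{2} - 6, LT = x^{2}.
f_2 = 4xy + 9x - 5y - 8, LT = xy.

S(f_1,f_2): lcm = x^{2}y. S = -\tfrac{9}{4}x^{2} + \tfrac{5}{4}xy + 2x - \tfrac{1}{2}y^{3} - \tfrac{1}{2}y.
  reduce S modulo (f_1, f_2):
  remainder -\tfrac{13}{16}x - \tfrac{1}{2}y^{3} - \tfrac{9}{8}y^{2} + \tfrac{17}{16}y + \tfrac{11}{8} ≠ 0; add g_3 = -\tfrac{13}{16}x - \tfrac{1}{2}y^{3} - \tfrac{9}{8}y^{2} + \tfrac{17}{16}y + \tfrac{11}{8} to the basis.

S(f_2,g_3): lcm = xy. S = \tfrac{9}{4}x - \tfrac{8}{13}y^{4} - \tfrac{18}{13}y^{3} + \tfrac{17}{13}y^{2} + \tfrac{23}{52}y - 2.
  reduce S modulo (f_1, f_2, g_3):
  remainder -\tfrac{8}{13}y^{4} - \tfrac{36}{13}y^{3} - \tfrac{47}{26}y^{2} + \tfrac{44}{13}y + \tfrac{47}{26} ≠ 0; add g_4 = -\tfrac{8}{13}y^{4} - \tfrac{36}{13}y^{3} - \tfrac{47}{26}y^{2} + \tfrac{44}{13}y + \tfrac{47}{26} to the basis.

The other S-polynomials (S(f_1,g_3), S(f_1,g_4), S(f_2,g_4), S(g_3,g_4)) all reduce to 0 modulo the current basis, so we have a Gröbner basis.
Inter-reduce: drop elements whose leading term is divisible by another's, tail-reduce, and make monic.

G = {x + \tfrac{8}{13}y^{3} + \tfrac{18}{13}y^{2} - \tfrac{17}{13}y - \tfrac{22}{13}, y^{4} + \tfrac{9}{2}y^{3} + \tfrac{47}{16}y^{2} - \tfrac{11}{2}y - \tfrac{47}{16}}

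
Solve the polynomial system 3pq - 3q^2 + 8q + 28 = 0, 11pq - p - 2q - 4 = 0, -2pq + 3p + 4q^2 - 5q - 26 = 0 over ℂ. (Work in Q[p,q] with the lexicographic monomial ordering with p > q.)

{(0, -2)}

Compute a lex Gröbner basis by Buchberger's algorithm.
f_1 = 3pq - 3q^2 + 8q + 28, LT = pq.
f_2 = 11pq - p - 2q - 4, LT = pq.
f_3 = -2pq + 3p + 4q^2 - 5q - 26, LT = pq.

S(f_1,f_2): lcm = pq. S = 1/11p - q^2 + 94/33q + 320/33.
  reduce S modulo (f_1, f_2, f_3):
  remainder 1/11p - q^2 + 94/33q + 320/33 ≠ 0; add h_4 = 1/11p - q^2 + 94/33q + 320/33 to the basis.

S(f_1,f_3): lcm = pq. S = 3/2p + q^2 + 1/6q - 11/3.
  reduce S modulo (f_1, f_2, f_3, h_4):
  remainder 35/2q^2 - 281/6q - 491/3 ≠ 0; add h_5 = 35/2q^2 - 281/6q - 491/3 to the basis.

S(f_1,h_4): lcm = pq. S = 11q^3 - 97/3q^2 - 104q + 28/3.
  reduce S modulo (f_1, f_2, f_3, h_4, h_5):
  remainder -97814/11025q - 195628/11025 ≠ 0; add h_6 = -97814/11025q - 195628/11025 to the basis.

The other S-polynomials (S(f_2,f_3), S(f_2,h_4), S(f_3,h_4), S(f_1,h_5), S(f_2,h_5), S(f_3,h_5), S(h_4,h_5), S(f_1,h_6), S(f_2,h_6), S(f_3,h_6), S(h_4,h_6), S(h_5,h_6)) all reduce to 0 modulo the current basis, so we have a Gröbner basis.
Inter-reduce: drop elements whose leading term is divisible by another's, tail-reduce, and make monic.
Reduced Gröbner basis: {p, q + 2}.

Elimination: the polynomial q + 2 lies in the elimination ideal for q, so q ∈ {-2}. For each such q, the remaining basis elements (now univariate) give the rest of the solution.
  q = -2: the earlier basis element becomes p = 0, giving p = 0 — point (0, -2).
Zero-dimensionality of the ideal guarantees finitely many solutions over ℂ.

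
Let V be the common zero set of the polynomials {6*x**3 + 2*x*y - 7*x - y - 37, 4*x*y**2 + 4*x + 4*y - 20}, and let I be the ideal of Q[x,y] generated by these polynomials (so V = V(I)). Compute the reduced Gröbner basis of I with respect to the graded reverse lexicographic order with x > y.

The reduced Gröbner basis is the canonical form of the ideal for this ordering.

f_1 = 6*x**3 + 2*x*y - 7*x - y - 37, LT = x**3.
f_2 = 4*x*y**2 + 4*x + 4*y - 20, LT = x*y**2.

S(f_1,f_2): lcm = x**3*y**2. S = 1/3*x*y**3 - x**3 - x**2*y - 7/6*x*y**2 - 1/6*y**3 + 5*x**2 - 37/6*y**2.
  leading term x*y**3: subtract (1/12*y)·f_2 from 1/3*x*y**3 - x**3 - x**2*y - 7/6*x*y**2 - 1/6*y**3 + 5*x**2 - 37/6*y**2 → -x**3 - x**2*y - 7/6*x*y**2 - 1/6*y**3 + 5*x**2 - 1/3*x*y - 13/2*y**2 + 5/3*y
  leading term x**3: subtract (-1/6)·f_1 from -x**3 - x**2*y - 7/6*x*y**2 - 1/6*y**3 + 5*x**2 - 1/3*x*y - 13/2*y**2 + 5/3*y → -x**2*y - 7/6*x*y**2 - 1/6*y**3 + 5*x**2 - 13/2*y**2 - 7/6*x + 3/2*y - 37/6
  leading term x**2*y: no divisor's leading term divides it; move -x**2*y to the remainder.
  leading term x*y**2: subtract (-7/24)·f_2 from -7/6*x*y**2 - 1/6*y**3 + 5*x**2 - 13/2*y**2 - 7/6*x + 3/2*y - 37/6 → -1/6*y**3 + 5*x**2 - 13/2*y**2 + 8/3*y - 12
  leading term y**3: no divisor's leading term divides it; move -1/6*y**3 to the remainder.
  leading term x**2: no divisor's leading term divides it; move 5*x**2 to the remainder.
  leading term y**2: no divisor's leading term divides it; move -13/2*y**2 to the remainder.
  leading term y: no divisor's leading term divides it; move 8/3*y to the remainder.
  leading term 1: no divisor's leading term divides it; move -12 to the remainder.
  remainder -x**2*y - 1/6*y**3 + 5*x**2 - 13/2*y**2 + 8/3*y - 12 ≠ 0; add g_3 = -x**2*y - 1/6*y**3 + 5*x**2 - 13/2*y**2 + 8/3*y - 12 to the basis.

S(f_2,g_3): lcm = x**2*y**2. S = -1/6*y**4 + 5*x**2*y - 13/2*y**3 + x**2 + x*y + 8/3*y**2 - 5*x - 12*y.
  leading term y**4: no divisor's leading term divides it; move -1/6*y**4 to the remainder.
  leading term x**2*y: subtract (-5)·g_3 from 5*x**2*y - 13/2*y**3 + x**2 + x*y + 8/3*y**2 - 5*x - 12*y → -22/3*y**3 + 26*x**2 + x*y - 179/6*y**2 - 5*x + 4/3*y - 60
  leading term y**3: no divisor's leading term divides it; move -22/3*y**3 to the remainder.
  leading term x**2: no divisor's leading term divides it; move 26*x**2 to the remainder.
  leading term x*y: no divisor's leading term divides it; move x*y to the remainder.
  leading term y**2: no divisor's leading term divides it; move -179/6*y**2 to the remainder.
  leading term x: no divisor's leading term divides it; move -5*x to the remainder.
  leading term y: no divisor's leading term divides it; move 4/3*y to the remainder.
  leading term 1: no divisor's leading term divides it; move -60 to the remainder.
  remainder -1/6*y**4 - 22/3*y**3 + 26*x**2 + x*y - 179/6*y**2 - 5*x + 4/3*y - 60 ≠ 0; add g_4 = -1/6*y**4 - 22/3*y**3 + 26*x**2 + x*y - 179/6*y**2 - 5*x + 4/3*y - 60 to the basis.

The other S-polynomials (S(f_1,g_3), S(f_1,g_4), S(f_2,g_4), S(g_3,g_4)) all reduce to 0 modulo the current basis, so we have a Gröbner basis.

G = {y**4 + 44*y**3 - 156*x**2 - 6*x*y + 179*y**2 + 30*x - 8*y + 360, x**3 + 1/3*x*y - 7/6*x - 1/6*y - 37/6, x**2*y + 1/6*y**3 - 5*x**2 + 13/2*y**2 - 8/3*y + 12, x*y**2 + x + y - 5}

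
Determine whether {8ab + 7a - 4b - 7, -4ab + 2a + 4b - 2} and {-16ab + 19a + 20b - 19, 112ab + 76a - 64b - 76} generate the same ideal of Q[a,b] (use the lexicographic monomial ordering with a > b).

Yes, the ideals are equal.

Equality of ideals is decidable: compute both reduced Gröbner bases (unique for the ordering) and check whether they agree.
Buchberger on the first generating set:
f_1 = 8ab + 7a - 4b - 7, LT = ab.
f_2 = -4ab + 2a + 4b - 2, LT = ab.

S(f_1,f_2): lcm = ab. S = 11/8a + 1/2b - 11/8.
  reduce S modulo (f_1, f_2):
  remainder 11/8a + 1/2b - 11/8 ≠ 0; add g_3 = 11/8a + 1/2b - 11/8 to the basis.

S(f_1,g_3): lcm = ab. S = 7/8a - 4/11b^2 + 1/2b - 7/8.
  reduce S modulo (f_1, f_2, g_3):
  remainder -4/11b^2 + 2/11b ≠ 0; add g_4 = -4/11b^2 + 2/11b to the basis.

The other S-polynomials (S(f_2,g_3), S(f_1,g_4), S(f_2,g_4), S(g_3,g_4)) all reduce to 0 modulo the current basis, so we have a Gröbner basis.
Inter-reduce: drop elements whose leading term is divisible by another's, tail-reduce, and make monic.
Reduced Gröbner basis: {a + 4/11b - 1, b^2 - 1/2b}.

Buchberger on the second generating set:
h_1 = -16ab + 19a + 20b - 19, LT = ab.
h_2 = 112ab + 76a - 64b - 76, LT = ab.

S(h_1,h_2): lcm = ab. S = -209/112a - 19/28b + 209/112.
  reduce S modulo (h_1, h_2):
  remainder -209/112a - 19/28b + 209/112 ≠ 0; add k_3 = -209/112a - 19/28b + 209/112 to the basis.

S(h_1,k_3): lcm = ab. S = -19/16a - 4/11b^2 - 1/4b + 19/16.
  reduce S modulo (h_1, h_2, k_3):
  remainder -4/11b^2 + 2/11b ≠ 0; add k_4 = -4/11b^2 + 2/11b to the basis.

The other S-polynomials (S(h_2,k_3), S(h_1,k_4), S(h_2,k_4), S(k_3,k_4)) all reduce to 0 modulo the current basis, so we have a Gröbner basis.
Inter-reduce: drop elements whose leading term is divisible by another's, tail-reduce, and make monic.
Reduced Gröbner basis: {a + 4/11b - 1, b^2 - 1/2b}.

The two bases agree; hence the ideals are identical.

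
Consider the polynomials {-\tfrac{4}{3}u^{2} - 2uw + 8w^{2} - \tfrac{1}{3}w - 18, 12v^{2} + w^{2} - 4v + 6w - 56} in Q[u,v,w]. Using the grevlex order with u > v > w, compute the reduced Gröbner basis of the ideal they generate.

f_1 = -\tfrac{4}{3}u^{2} - 2uw + 8w^{2} - \tfrac{1}{3}w - 18, LT = u^{2}.
f_2 = 12v^{2} + w^{2} - 4v + 6w - 56, LT = v^{2}.

The S-polynomials (S(f_1,f_2)) all reduce to 0 modulo the current basis, so we have a Gröbner basis.

G = {u^{2} + \tfrac{3}{2}uw - 6w^{2} + \tfrac{1}{4}w + \tfrac{27}{2}, v^{2} + \tfrac{1}{12}w^{2} - \tfrac{1}{3}v + \tfrac{1}{2}w - \tfrac{14}{3}}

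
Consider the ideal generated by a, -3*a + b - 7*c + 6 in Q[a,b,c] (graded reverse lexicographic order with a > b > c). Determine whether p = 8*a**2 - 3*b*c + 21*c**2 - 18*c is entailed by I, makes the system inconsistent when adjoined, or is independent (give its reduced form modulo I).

First compute the reduced Gröbner basis of I by Buchberger's algorithm.
f_1 = a, LT = a.
f_2 = -3*a + b - 7*c + 6, LT = a.

S(f_1,f_2): lcm = a. S = 1/3*b - 7/3*c + 2.
  leading term b: no divisor's leading term divides it; move 1/3*b to the remainder.
  leading term c: no divisor's leading term divides it; move -7/3*c to the remainder.
  leading term 1: no divisor's leading term divides it; move 2 to the remainder.
  remainder 1/3*b - 7/3*c + 2 ≠ 0; add h_3 = 1/3*b - 7/3*c + 2 to the basis.

The other S-polynomials (S(f_1,h_3), S(f_2,h_3)) all reduce to 0 modulo the current basis, so we have a Gröbner basis.
Inter-reduce: drop elements whose leading term is divisible by another's, tail-reduce, and make monic.
Reduced Gröbner basis: {a, b - 7*c + 6}.
Label its elements g_1 = a, g_2 = b - 7*c + 6.

Reduce p = 8*a**2 - 3*b*c + 21*c**2 - 18*c modulo G:
  leading term a**2: subtract (8*a)·g_1 from 8*a**2 - 3*b*c + 21*c**2 - 18*c → -3*b*c + 21*c**2 - 18*c
  leading term b*c: subtract (-3*c)·g_2 from -3*b*c + 21*c**2 - 18*c → 0
  normal form = 0.
Since the normal form is 0, p ∈ I.

8*a**2 - 3*b*c + 21*c**2 - 18*c lies in I (it reduces to 0).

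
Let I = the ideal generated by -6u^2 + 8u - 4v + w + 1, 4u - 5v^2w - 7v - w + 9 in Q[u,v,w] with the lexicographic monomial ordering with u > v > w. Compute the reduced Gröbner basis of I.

G = {u - 5/4v^2w - 7/4v - 1/4w + 9/4, v^4w^2 + 14/5v^3w + 2/5v^2w^2 - 14/3v^2w + 49/25v^2 + 14/25vw - 458/75v + 1/25w^2 - 26/25w + 379/75}

f_1 = -6u^2 + 8u - 4v + w + 1, LT = u^2.
f_2 = 4u - 5v^2w - 7v - w + 9, LT = u.

S(f_1,f_2): lcm = u^2. S = 5/4uv^2w + 7/4uv + 1/4uw - 43/12u + 2/3v - 1/6w - 1/6.
  leading term uv^2w: subtract (5/16v^2w)·f_2 from 5/4uv^2w + 7/4uv + 1/4uw - 43/12u + 2/3v - 1/6w - 1/6 → 7/4uv + 1/4uw - 43/12u + 25/16v^4w^2 + 35/16v^3w + 5/16v^2w^2 - 45/16v^2w + 2/3v - 1/6w - 1/6
  leading term uv: subtract (7/16v)·f_2 from 7/4uv + 1/4uw - 43/12u + 25/16v^4w^2 + 35/16v^3w + 5/16v^2w^2 - 45/16v^2w + 2/3v - 1/6w - 1/6 → 1/4uw - 43/12u + 25/16v^4w^2 + 35/8v^3w + 5/16v^2w^2 - 45/16v^2w + 49/16v^2 + 7/16vw - 157/48v - 1/6w - 1/6
  leading term uw: subtract (1/16w)·f_2 from 1/4uw - 43/12u + 25/16v^4w^2 + 35/8v^3w + 5/16v^2w^2 - 45/16v^2w + 49/16v^2 + 7/16vw - 157/48v - 1/6w - 1/6 → -43/12u + 25/16v^4w^2 + 35/8v^3w + 5/8v^2w^2 - 45/16v^2w + 49/16v^2 + 7/8vw - 157/48v + 1/16w^2 - 35/48w - 1/6
  leading term u: subtract (-43/48)·f_2 from -43/12u + 25/16v^4w^2 + 35/8v^3w + 5/8v^2w^2 - 45/16v^2w + 49/16v^2 + 7/8vw - 157/48v + 1/16w^2 - 35/48w - 1/6 → 25/16v^4w^2 + 35/8v^3w + 5/8v^2w^2 - 175/24v^2w + 49/16v^2 + 7/8vw - 229/24v + 1/16w^2 - 13/8w + 379/48
  leading term v^4w^2: no divisor's leading term divides it; move 25/16v^4w^2 to the remainder.
  leading term v^3w: no divisor's leading term divides it; move 35/8v^3w to the remainder.
  leading term v^2w^2: no divisor's leading term divides it; move 5/8v^2w^2 to the remainder.
  leading term v^2w: no divisor's leading term divides it; move -175/24v^2w to the remainder.
  leading term v^2: no divisor's leading term divides it; move 49/16v^2 to the remainder.
  leading term vw: no divisor's leading term divides it; move 7/8vw to the remainder.
  leading term v: no divisor's leading term divides it; move -229/24v to the remainder.
  leading term w^2: no divisor's leading term divides it; move 1/16w^2 to the remainder.
  leading term w: no divisor's leading term divides it; move -13/8w to the remainder.
  leading term 1: no divisor's leading term divides it; move 379/48 to the remainder.
  remainder 25/16v^4w^2 + 35/8v^3w + 5/8v^2w^2 - 175/24v^2w + 49/16v^2 + 7/8vw - 229/24v + 1/16w^2 - 13/8w + 379/48 ≠ 0; add g_3 = 25/16v^4w^2 + 35/8v^3w + 5/8v^2w^2 - 175/24v^2w + 49/16v^2 + 7/8vw - 229/24v + 1/16w^2 - 13/8w + 379/48 to the basis.

S(f_1,g_3): leading monomials are coprime, so the S-polynomial reduces to 0 (Buchberger's first criterion).
S(f_2,g_3): leading monomials are coprime, so the S-polynomial reduces to 0 (Buchberger's first criterion).
Every S-polynomial of the final basis reduces to 0, so we have a Gröbner basis.
Inter-reduce: drop elements whose leading term is divisible by another's, tail-reduce, and make monic.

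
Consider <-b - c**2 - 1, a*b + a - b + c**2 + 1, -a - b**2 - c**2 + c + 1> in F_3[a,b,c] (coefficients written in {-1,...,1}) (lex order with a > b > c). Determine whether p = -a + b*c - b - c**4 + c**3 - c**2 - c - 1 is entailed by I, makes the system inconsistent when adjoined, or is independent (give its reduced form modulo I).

-a + b*c - b - c**4 + c**3 - c**2 - c - 1 lies in I (it reduces to 0).

First compute the reduced Gröbner basis of I by Buchberger's algorithm.
f_1 = -b - c**2 - 1, LT = b.
f_2 = a*b + a - b + c**2 + 1, LT = a*b.
f_3 = -a - b**2 - c**2 + c + 1, LT = a.

S(f_1,f_2): lcm = a*b. S = a*c**2 + b - c**2 - 1.
  reduce S modulo (f_1, f_2, f_3):
  remainder -c**6 + c**3 + c**2 + 1 ≠ 0; add h_4 = -c**6 + c**3 + c**2 + 1 to the basis.

The other S-polynomials (S(f_1,f_3), S(f_2,f_3), S(f_1,h_4), S(f_2,h_4), S(f_3,h_4)) all reduce to 0 modulo the current basis, so we have a Gröbner basis.
Inter-reduce: drop elements whose leading term is divisible by another's, tail-reduce, and make monic.
Reduced Gröbner basis: {a + c**4 - c, b + c**2 + 1, c**6 - c**3 - c**2 - 1}.
Label its elements g_1 = a + c**4 - c, g_2 = b + c**2 + 1, g_3 = c**6 - c**3 - c**2 - 1.

Reduce p = -a + b*c - b - c**4 + c**3 - c**2 - c - 1 modulo G:
  leading term a: subtract (-1)·g_1 from -a + b*c - b - c**4 + c**3 - c**2 - c - 1 → b*c - b + c**3 - c**2 + c - 1
  leading term b*c: subtract (c)·g_2 from b*c - b + c**3 - c**2 + c - 1 → -b - c**2 - 1
  leading term b: subtract (-1)·g_2 from -b - c**2 - 1 → 0
  normal form = 0.
Since the normal form is 0, p ∈ I.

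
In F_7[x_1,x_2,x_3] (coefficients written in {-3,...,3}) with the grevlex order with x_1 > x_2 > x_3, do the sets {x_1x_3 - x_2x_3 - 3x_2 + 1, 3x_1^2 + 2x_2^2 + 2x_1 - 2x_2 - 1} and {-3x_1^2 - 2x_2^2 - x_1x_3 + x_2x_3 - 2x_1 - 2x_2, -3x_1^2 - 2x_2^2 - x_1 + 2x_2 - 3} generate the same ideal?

No, the ideals differ.

Equality of ideals is decidable: compute both reduced Gröbner bases (unique for the ordering) and check whether they agree.
Buchberger on the first generating set:
f_1 = x_1x_3 - x_2x_3 - 3x_2 + 1, LT = x_1x_3.
f_2 = 3x_1^2 + 2x_2^2 + 2x_1 - 2x_2 - 1, LT = x_1^2.

S(f_1,f_2): lcm = x_1^2x_3. S = -x_1x_2x_3 - 3x_2^2x_3 - 3x_1x_2 - 3x_1x_3 + 3x_2x_3 + x_1 - 2x_3.
  reduce S modulo (f_1, f_2):
  remainder 3x_2^2x_3 - 3x_1x_2 - 3x_2^2 + x_1 - x_2 - 2x_3 + 3 ≠ 0; add g_3 = 3x_2^2x_3 - 3x_1x_2 - 3x_2^2 + x_1 - x_2 - 2x_3 + 3 to the basis.

The other S-polynomials (S(f_1,g_3), S(f_2,g_3)) all reduce to 0 modulo the current basis, so we have a Gröbner basis.
Inter-reduce: drop elements whose leading term is divisible by another's, tail-reduce, and make monic.
Reduced Gröbner basis: {x_2^2x_3 - x_1x_2 - x_2^2 - 2x_1 + 2x_2 - 3x_3 + 1, x_1^2 + 3x_2^2 + 3x_1 - 3x_2 + 2, x_1x_3 - x_2x_3 - 3x_2 + 1}.

Buchberger on the second generating set:
h_1 = -3x_1^2 - 2x_2^2 - x_1x_3 + x_2x_3 - 2x_1 - 2x_2, LT = x_1^2.
h_2 = -3x_1^2 - 2x_2^2 - x_1 + 2x_2 - 3, LT = x_1^2.

S(h_1,h_2): lcm = x_1^2. S = -2x_1x_3 + 2x_2x_3 - 2x_1 - x_2 - 1.
  reduce S modulo (h_1, h_2):
  remainder -2x_1x_3 + 2x_2x_3 - 2x_1 - x_2 - 1 ≠ 0; add k_3 = -2x_1x_3 + 2x_2x_3 - 2x_1 - x_2 - 1 to the basis.

S(h_1,k_3): lcm = x_1^2x_3. S = x_1x_2x_3 + 3x_2^2x_3 - 2x_1x_3^2 + 2x_2x_3^2 - x_1^2 + 3x_1x_2 + 3x_1x_3 + 3x_2x_3 + 3x_1.
  reduce S modulo (h_1, h_2, k_3):
  remainder -3x_2^2x_3 + 2x_1x_2 - x_2^2 + 2x_2x_3 + 3x_1 + x_2 + x_3 + 2 ≠ 0; add k_4 = -3x_2^2x_3 + 2x_1x_2 - x_2^2 + 2x_2x_3 + 3x_1 + x_2 + x_3 + 2 to the basis.

The other S-polynomials (S(h_2,k_3), S(h_1,k_4), S(h_2,k_4), S(k_3,k_4)) all reduce to 0 modulo the current basis, so we have a Gröbner basis.
Inter-reduce: drop elements whose leading term is divisible by another's, tail-reduce, and make monic.
Reduced Gröbner basis: {x_2^2x_3 - 3x_1x_2 - 2x_2^2 - 3x_2x_3 - x_1 + 2x_2 + 2x_3 - 3, x_1^2 + 3x_2^2 - 2x_1 - 3x_2 + 1, x_1x_3 - x_2x_3 + x_1 - 3x_2 - 3}.

The bases are distinct; the ideals are different.
The choice of monomial ordering does not affect the verdict — as long as both bases are computed under the same ordering, their equality decides ideal equality.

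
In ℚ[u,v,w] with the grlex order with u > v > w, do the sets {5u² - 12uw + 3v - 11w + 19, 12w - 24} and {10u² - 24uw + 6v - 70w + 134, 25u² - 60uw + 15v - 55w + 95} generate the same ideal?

For a fixed monomial order, each ideal has a unique reduced Gröbner basis; comparing bases decides equality.
Buchberger on the first generating set:
f_1 = 5u² - 12uw + 3v - 11w + 19, LT = u².
f_2 = 12w - 24, LT = w.

S(f_1,f_2): leading monomials are coprime, so the S-polynomial reduces to 0 (Buchberger's first criterion).
Every S-polynomial of the final basis reduces to 0, so we have a Gröbner basis.
Inter-reduce: drop elements whose leading term is divisible by another's, tail-reduce, and make monic.
Reduced Gröbner basis: {u² - 24/5u + ⅗v - ⅗, w - 2}.

Buchberger on the second generating set:
h_1 = 10u² - 24uw + 6v - 70w + 134, LT = u².
h_2 = 25u² - 60uw + 15v - 55w + 95, LT = u².

S(h_1,h_2): lcm = u². S = -24/5w + 48/5.
  leading term w: no divisor's leading term divides it; move -24/5w to the remainder.
  leading term 1: no divisor's leading term divides it; move 48/5 to the remainder.
  remainder -24/5w + 48/5 ≠ 0; add k_3 = -24/5w + 48/5 to the basis.

S(h_1,k_3): leading monomials are coprime, so the S-polynomial reduces to 0 (Buchberger's first criterion).
S(h_2,k_3): leading monomials are coprime, so the S-polynomial reduces to 0 (Buchberger's first criterion).
Every S-polynomial of the final basis reduces to 0, so we have a Gröbner basis.
Inter-reduce: drop elements whose leading term is divisible by another's, tail-reduce, and make monic.
Reduced Gröbner basis: {u² - 24/5u + ⅗v - ⅗, w - 2}.

The two bases agree; hence the ideals are identical.
The same test decides containment: I ⊆ J iff every generator of I reduces to 0 modulo a Gröbner basis of J.

Yes, the ideals are equal.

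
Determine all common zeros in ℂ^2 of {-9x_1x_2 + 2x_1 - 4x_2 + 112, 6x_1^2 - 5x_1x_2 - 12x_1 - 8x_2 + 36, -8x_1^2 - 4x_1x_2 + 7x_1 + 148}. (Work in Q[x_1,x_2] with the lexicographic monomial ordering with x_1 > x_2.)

{(4, 3)}

Compute a lex Gröbner basis by Buchberger's algorithm.
f_1 = -9x_1x_2 + 2x_1 - 4x_2 + 112, LT = x_1x_2.
f_2 = 6x_1^2 - 5x_1x_2 - 12x_1 - 8x_2 + 36, LT = x_1^2.
f_3 = -8x_1^2 - 4x_1x_2 + 7x_1 + 148, LT = x_1^2.

S(f_1,f_2): lcm = x_1^2x_2. S = -2/9x_1^2 + 5/6x_1x_2^2 + 22/9x_1x_2 - 112/9x_1 + 4/3x_2^2 - 6x_2.
  leading term x_1^2: subtract (-1/27)·f_2 from -2/9x_1^2 + 5/6x_1x_2^2 + 22/9x_1x_2 - 112/9x_1 + 4/3x_2^2 - 6x_2 → 5/6x_1x_2^2 + 61/27x_1x_2 - 116/9x_1 + 4/3x_2^2 - 170/27x_2 + 4/3
  leading term x_1x_2^2: subtract (-5/54x_2)·f_1 from 5/6x_1x_2^2 + 61/27x_1x_2 - 116/9x_1 + 4/3x_2^2 - 170/27x_2 + 4/3 → 22/9x_1x_2 - 116/9x_1 + 26/27x_2^2 + 110/27x_2 + 4/3
  leading term x_1x_2: subtract (-22/81)·f_1 from 22/9x_1x_2 - 116/9x_1 + 26/27x_2^2 + 110/27x_2 + 4/3 → -1000/81x_1 + 26/27x_2^2 + 242/81x_2 + 2572/81
  leading term x_1: no divisor's leading term divides it; move -1000/81x_1 to the remainder.
  leading term x_2^2: no divisor's leading term divides it; move 26/27x_2^2 to the remainder.
  leading term x_2: no divisor's leading term divides it; move 242/81x_2 to the remainder.
  leading term 1: no divisor's leading term divides it; move 2572/81 to the remainder.
  remainder -1000/81x_1 + 26/27x_2^2 + 242/81x_2 + 2572/81 ≠ 0; add h_4 = -1000/81x_1 + 26/27x_2^2 + 242/81x_2 + 2572/81 to the basis.

S(f_1,f_3): lcm = x_1^2x_2. S = -2/9x_1^2 - 1/2x_1x_2^2 + 95/72x_1x_2 - 112/9x_1 + 37/2x_2.
  leading term x_1^2: subtract (-1/27)·f_2 from -2/9x_1^2 - 1/2x_1x_2^2 + 95/72x_1x_2 - 112/9x_1 + 37/2x_2 → -1/2x_1x_2^2 + 245/216x_1x_2 - 116/9x_1 + 983/54x_2 + 4/3
  leading term x_1x_2^2: subtract (1/18x_2)·f_1 from -1/2x_1x_2^2 + 245/216x_1x_2 - 116/9x_1 + 983/54x_2 + 4/3 → 221/216x_1x_2 - 116/9x_1 + 2/9x_2^2 + 647/54x_2 + 4/3
  leading term x_1x_2: subtract (-221/1944)·f_1 from 221/216x_1x_2 - 116/9x_1 + 2/9x_2^2 + 647/54x_2 + 4/3 → -12307/972x_1 + 2/9x_2^2 + 2801/243x_2 + 3418/243
  leading term x_1: subtract (12307/12000)·h_4 from -12307/972x_1 + 2/9x_2^2 + 2801/243x_2 + 3418/243 → -123991/162000x_2^2 + 1370951/162000x_2 - 499489/27000
  leading term x_2^2: no divisor's leading term divides it; move -123991/162000x_2^2 to the remainder.
  leading term x_2: no divisor's leading term divides it; move 1370951/162000x_2 to the remainder.
  leading term 1: no divisor's leading term divides it; move -499489/27000 to the remainder.
  remainder -123991/162000x_2^2 + 1370951/162000x_2 - 499489/27000 ≠ 0; add h_5 = -123991/162000x_2^2 + 1370951/162000x_2 - 499489/27000 to the basis.

S(f_2,f_3): lcm = x_1^2. S = -4/3x_1x_2 - 9/8x_1 - 4/3x_2 + 49/2.
  leading term x_1x_2: subtract (4/27)·f_1 from -4/3x_1x_2 - 9/8x_1 - 4/3x_2 + 49/2 → -307/216x_1 - 20/27x_2 + 427/54
  leading term x_1: subtract (921/8000)·h_4 from -307/216x_1 - 20/27x_2 + 427/54 → -3991/36000x_2^2 - 39049/36000x_2 + 25511/6000
  leading term x_2^2: subtract (35919/247982)·h_5 from -3991/36000x_2^2 - 39049/36000x_2 + 25511/6000 → -572955/247982x_2 + 1718865/247982
  leading term x_2: no divisor's leading term divides it; move -572955/247982x_2 to the remainder.
  leading term 1: no divisor's leading term divides it; move 1718865/247982 to the remainder.
  remainder -572955/247982x_2 + 1718865/247982 ≠ 0; add h_6 = -572955/247982x_2 + 1718865/247982 to the basis.

The other S-polynomials (S(f_1,h_4), S(f_2,h_4), S(f_3,h_4), S(f_1,h_5), S(f_2,h_5), S(f_3,h_5), S(h_4,h_5), S(f_1,h_6), S(f_2,h_6), S(f_3,h_6), S(h_4,h_6), S(h_5,h_6)) all reduce to 0 modulo the current basis, so we have a Gröbner basis.
Inter-reduce: drop elements whose leading term is divisible by another's, tail-reduce, and make monic.
Reduced Gröbner basis: {x_1 - 4, x_2 - 3}.

A lex Gröbner basis eliminates variables successively. Here x_2 - 3 depends only on x_2, with roots {3}; lifting each root through the earlier basis elements recovers the full solutions.
  x_2 = 3: the earlier basis element becomes x_1 - 4 = 0, giving x_1 = 4 — point (4, 3).
Each listed point satisfies every original equation (direct substitution).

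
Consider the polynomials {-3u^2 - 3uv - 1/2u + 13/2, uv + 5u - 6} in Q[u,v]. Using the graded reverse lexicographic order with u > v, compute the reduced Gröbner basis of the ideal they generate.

f_1 = -3u^2 - 3uv - 1/2u + 13/2, LT = u^2.
f_2 = uv + 5u - 6, LT = uv.

S(f_1,f_2): lcm = u^2v. S = uv^2 - 5u^2 + 1/6uv + 6u - 13/6v.
  reduce S modulo (f_1, f_2):
  remainder 6u + 23/6v - 59/6 ≠ 0; add g_3 = 6u + 23/6v - 59/6 to the basis.

S(f_2,g_3): lcm = uv. S = -23/36v^2 + 5u + 59/36v - 6.
  reduce S modulo (f_1, f_2, g_3):
  remainder -23/36v^2 - 14/9v + 79/36 ≠ 0; add g_4 = -23/36v^2 - 14/9v + 79/36 to the basis.

The other S-polynomials (S(f_1,g_3), S(f_1,g_4), S(f_2,g_4), S(g_3,g_4)) all reduce to 0 modulo the current basis, so we have a Gröbner basis.
Inter-reduce: drop elements whose leading term is divisible by another's, tail-reduce, and make monic.

G = {v^2 + 56/23v - 79/23, u + 23/36v - 59/36}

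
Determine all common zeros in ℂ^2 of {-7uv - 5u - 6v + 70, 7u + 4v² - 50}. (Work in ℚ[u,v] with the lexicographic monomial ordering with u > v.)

Compute a lex Gröbner basis by Buchberger's algorithm.
f_1 = -7uv - 5u - 6v + 70, LT = uv.
f_2 = 7u + 4v² - 50, LT = u.

S(f_1,f_2): lcm = uv. S = 5/7u - 4/7v³ + 8v - 10.
  leading term u: subtract (5/49)·f_2 from 5/7u - 4/7v³ + 8v - 10 → -4/7v³ - 20/49v² + 8v - 240/49
  leading term v³: no divisor's leading term divides it; move -4/7v³ to the remainder.
  leading term v²: no divisor's leading term divides it; move -20/49v² to the remainder.
  leading term v: no divisor's leading term divides it; move 8v to the remainder.
  leading term 1: no divisor's leading term divides it; move -240/49 to the remainder.
  remainder -4/7v³ - 20/49v² + 8v - 240/49 ≠ 0; add h_3 = -4/7v³ - 20/49v² + 8v - 240/49 to the basis.

The other S-polynomials (S(f_1,h_3), S(f_2,h_3)) all reduce to 0 modulo the current basis, so we have a Gröbner basis.
Inter-reduce: drop elements whose leading term is divisible by another's, tail-reduce, and make monic.
Reduced Gröbner basis: {u + 4/7v² - 50/7, v³ + 5/7v² - 14v + 60/7}.

From the last basis element, v³ + 5/7v² - 14v + 60/7 = 0, so v takes values in {3, -13/7 + sqrt(309)/7, -sqrt(309)/7 - 13/7}. Each choice, substituted upward through the basis, yields the corresponding point(s) of the solution set.
  v = 3: the earlier basis element becomes u - 2 = 0, giving u = 2 — point (2, 3).
  v = -13/7 + sqrt(309)/7: the earlier basis element becomes u - 104*sqrt(309)/343 - 538/343 = 0, giving u = 538/343 + 104*sqrt(309)/343 — point (538/343 + 104*sqrt(309)/343, -13/7 + sqrt(309)/7).
  v = -sqrt(309)/7 - 13/7: the earlier basis element becomes u - 538/343 + 104*sqrt(309)/343 = 0, giving u = 538/343 - 104*sqrt(309)/343 — point (538/343 - 104*sqrt(309)/343, -sqrt(309)/7 - 13/7).

{(2, 3), (538/343 + 104*sqrt(309)/343, -13/7 + sqrt(309)/7), (538/343 - 104*sqrt(309)/343, -sqrt(309)/7 - 13/7)}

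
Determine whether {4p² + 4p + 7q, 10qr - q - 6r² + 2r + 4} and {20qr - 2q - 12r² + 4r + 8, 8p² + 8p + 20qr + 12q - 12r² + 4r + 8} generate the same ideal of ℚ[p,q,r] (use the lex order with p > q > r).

Equality of ideals is decidable: compute both reduced Gröbner bases (unique for the ordering) and check whether they agree.
Buchberger on the first generating set:
f_1 = 4p² + 4p + 7q, LT = p².
f_2 = 10qr - q - 6r² + 2r + 4, LT = qr.

S(f_1,f_2): leading monomials are coprime, so the S-polynomial reduces to 0 (Buchberger's first criterion).
Every S-polynomial of the final basis reduces to 0, so we have a Gröbner basis.
Inter-reduce: drop elements whose leading term is divisible by another's, tail-reduce, and make monic.
Reduced Gröbner basis: {p² + p + 7/4q, qr - 1/10q - ⅗r² + ⅕r + ⅖}.

Buchberger on the second generating set:
h_1 = 20qr - 2q - 12r² + 4r + 8, LT = qr.
h_2 = 8p² + 8p + 20qr + 12q - 12r² + 4r + 8, LT = p².

S(h_1,h_2): leading monomials are coprime, so the S-polynomial reduces to 0 (Buchberger's first criterion).
Every S-polynomial of the final basis reduces to 0, so we have a Gröbner basis.
Inter-reduce: drop elements whose leading term is divisible by another's, tail-reduce, and make monic.
Reduced Gröbner basis: {p² + p + 7/4q, qr - 1/10q - ⅗r² + ⅕r + ⅖}.

Same reduced basis, so the two generating sets span the same ideal.

Yes, the ideals are equal.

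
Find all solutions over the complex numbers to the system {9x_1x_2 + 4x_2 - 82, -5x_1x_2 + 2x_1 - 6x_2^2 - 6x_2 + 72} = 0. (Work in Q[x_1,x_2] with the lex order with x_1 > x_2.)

{(-5, -2), (-sqrt(5797)/9 - 41/9, 37/54 - sqrt(5797)/54), (-41/9 + sqrt(5797)/9, 37/54 + sqrt(5797)/54)}

Compute a lex Gröbner basis by Buchberger's algorithm.
f_1 = 9x_1x_2 + 4x_2 - 82, LT = x_1x_2.
f_2 = -5x_1x_2 + 2x_1 - 6x_2^2 - 6x_2 + 72, LT = x_1x_2.

S(f_1,f_2): lcm = x_1x_2. S = 2/5x_1 - 6/5x_2^2 - 34/45x_2 + 238/45.
  leading term x_1: no divisor's leading term divides it; move 2/5x_1 to the remainder.
  leading term x_2^2: no divisor's leading term divides it; move -6/5x_2^2 to the remainder.
  leading term x_2: no divisor's leading term divides it; move -34/45x_2 to the remainder.
  leading term 1: no divisor's leading term divides it; move 238/45 to the remainder.
  remainder 2/5x_1 - 6/5x_2^2 - 34/45x_2 + 238/45 ≠ 0; add h_3 = 2/5x_1 - 6/5x_2^2 - 34/45x_2 + 238/45 to the basis.

S(f_1,h_3): lcm = x_1x_2. S = 3x_2^3 + 17/9x_2^2 - 115/9x_2 - 82/9.
  leading term x_2^3: no divisor's leading term divides it; move 3x_2^3 to the remainder.
  leading term x_2^2: no divisor's leading term divides it; move 17/9x_2^2 to the remainder.
  leading term x_2: no divisor's leading term divides it; move -115/9x_2 to the remainder.
  leading term 1: no divisor's leading term divides it; move -82/9 to the remainder.
  remainder 3x_2^3 + 17/9x_2^2 - 115/9x_2 - 82/9 ≠ 0; add h_4 = 3x_2^3 + 17/9x_2^2 - 115/9x_2 - 82/9 to the basis.

The other S-polynomials (S(f_2,h_3), S(f_1,h_4), S(f_2,h_4), S(h_3,h_4)) all reduce to 0 modulo the current basis, so we have a Gröbner basis.
Inter-reduce: drop elements whose leading term is divisible by another's, tail-reduce, and make monic.
Reduced Gröbner basis: {x_1 - 3x_2^2 - 17/9x_2 + 119/9, x_2^3 + 17/27x_2^2 - 115/27x_2 - 82/27}.

Elimination: the polynomial x_2^3 + 17/27x_2^2 - 115/27x_2 - 82/27 lies in the elimination ideal for x_2, so x_2 ∈ {-2, 37/54 - sqrt(5797)/54, 37/54 + sqrt(5797)/54}. For each such x_2, the remaining basis elements (now univariate) give the rest of the solution.
  x_2 = -2: the earlier basis element becomes x_1 + 5 = 0, giving x_1 = -5 — point (-5, -2).
  x_2 = 37/54 - sqrt(5797)/54: the earlier basis element becomes x_1 + 41/9 + sqrt(5797)/9 = 0, giving x_1 = -sqrt(5797)/9 - 41/9 — point (-sqrt(5797)/9 - 41/9, 37/54 - sqrt(5797)/54).
  x_2 = 37/54 + sqrt(5797)/54: the earlier basis element becomes x_1 - sqrt(5797)/9 + 41/9 = 0, giving x_1 = -41/9 + sqrt(5797)/9 — point (-41/9 + sqrt(5797)/9, 37/54 + sqrt(5797)/54).
Check: every point annihilates each of the original generators.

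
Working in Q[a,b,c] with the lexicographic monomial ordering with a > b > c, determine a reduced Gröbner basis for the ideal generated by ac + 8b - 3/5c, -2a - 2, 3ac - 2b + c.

G = {a + 1, b, c}

f_1 = ac + 8b - 3/5c, LT = ac.
f_2 = -2a - 2, LT = a.
f_3 = 3ac - 2b + c, LT = ac.

S(f_1,f_2): lcm = ac. S = 8b - 8/5c.
  leading term b: no divisor's leading term divides it; move 8b to the remainder.
  leading term c: no divisor's leading term divides it; move -8/5c to the remainder.
  remainder 8b - 8/5c ≠ 0; add g_4 = 8b - 8/5c to the basis.

S(f_1,f_3): lcm = ac. S = 26/3b - 14/15c.
  leading term b: subtract (13/12)·g_4 from 26/3b - 14/15c → 4/5c
  leading term c: no divisor's leading term divides it; move 4/5c to the remainder.
  remainder 4/5c ≠ 0; add g_5 = 4/5c to the basis.

S(f_2,f_3): lcm = ac. S = 2/3b + 2/3c.
  leading term b: subtract (1/12)·g_4 from 2/3b + 2/3c → 4/5c
  leading term c: subtract (1)·g_5 from 4/5c → 0
  remainder 0.

S(f_1,g_4): leading monomials are coprime, so the S-polynomial reduces to 0 (Buchberger's first criterion).
S(f_2,g_4): leading monomials are coprime, so the S-polynomial reduces to 0 (Buchberger's first criterion).
S(f_3,g_4): leading monomials are coprime, so the S-polynomial reduces to 0 (Buchberger's first criterion).
S(f_1,g_5): lcm = ac. S = 8b - 3/5c.
  leading term b: subtract (1)·g_4 from 8b - 3/5c → c
  leading term c: subtract (5/4)·g_5 from c → 0
  remainder 0.

S(f_2,g_5): leading monomials are coprime, so the S-polynomial reduces to 0 (Buchberger's first criterion).
S(f_3,g_5): lcm = ac. S = -2/3b + 1/3c.
  leading term b: subtract (-1/12)·g_4 from -2/3b + 1/3c → 1/5c
  leading term c: subtract (1/4)·g_5 from 1/5c → 0
  remainder 0.

S(g_4,g_5): leading monomials are coprime, so the S-polynomial reduces to 0 (Buchberger's first criterion).
Every S-polynomial of the final basis reduces to 0, so we have a Gröbner basis.
Inter-reduce: drop elements whose leading term is divisible by another's, tail-reduce, and make monic.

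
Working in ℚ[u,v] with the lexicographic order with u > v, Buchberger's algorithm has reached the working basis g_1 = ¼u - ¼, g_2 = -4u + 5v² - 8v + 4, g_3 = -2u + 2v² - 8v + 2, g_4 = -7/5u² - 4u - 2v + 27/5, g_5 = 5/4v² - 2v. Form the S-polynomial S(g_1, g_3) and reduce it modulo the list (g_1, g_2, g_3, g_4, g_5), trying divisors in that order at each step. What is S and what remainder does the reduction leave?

lcm(LM(g_1), LM(g_3)) = u.
S = (lcm/LT(g_1))·g_1 − (lcm/LT(g_3))·g_3 = v² - 4v.
Reduce S modulo (g_1, g_2, g_3, g_4, g_5) in that order:
  leading term v²: subtract (⅘)·g_5 from v² - 4v → -12/5v
  leading term v: no divisor's leading term divides it; move -12/5v to the remainder.
The remainder -12/5v is nonzero, so it would be added as the next basis element.

S(g_1, g_3) = v² - 4v; remainder on division = -12/5v.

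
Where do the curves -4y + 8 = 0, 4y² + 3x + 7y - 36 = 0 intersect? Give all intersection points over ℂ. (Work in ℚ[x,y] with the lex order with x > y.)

{(2, 2)}

Compute a lex Gröbner basis by Buchberger's algorithm.
f_1 = -4y + 8, LT = y.
f_2 = 3x + 4y² + 7y - 36, LT = x.

The S-polynomials (S(f_1,f_2)) all reduce to 0 modulo the current basis, so we have a Gröbner basis.
Inter-reduce: drop elements whose leading term is divisible by another's, tail-reduce, and make monic.
Reduced Gröbner basis: {x - 2, y - 2}.

From the last basis element, y - 2 = 0, so y takes values in {2}. Each choice, substituted upward through the basis, yields the corresponding point(s) of the solution set.
  y = 2: the earlier basis element becomes x - 2 = 0, giving x = 2 — point (2, 2).
A lex Gröbner basis triangularizes the system, enabling back-substitution.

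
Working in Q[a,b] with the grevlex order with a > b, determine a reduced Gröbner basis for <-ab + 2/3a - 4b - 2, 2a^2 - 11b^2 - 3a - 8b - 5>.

G = {b^3 + 2/33b^2 + 28/33a - 133/33b - 76/33, a^2 - 11/2b^2 - 3/2a - 4b - 5/2, ab - 2/3a + 4b + 2}

The reduced Gröbner basis is the canonical form of the ideal for this ordering.

f_1 = -ab + 2/3a - 4b - 2, LT = ab.
f_2 = 2a^2 - 11b^2 - 3a - 8b - 5, LT = a^2.

S(f_1,f_2): lcm = a^2b. S = 11/2b^3 - 2/3a^2 + 11/2ab + 4b^2 + 2a + 5/2b.
  leading term b^3: no divisor's leading term divides it; move 11/2b^3 to the remainder.
  leading term a^2: subtract (-1/3)·f_2 from -2/3a^2 + 11/2ab + 4b^2 + 2a + 5/2b → 11/2ab + 1/3b^2 + a - 1/6b - 5/3
  leading term ab: subtract (-11/2)·f_1 from 11/2ab + 1/3b^2 + a - 1/6b - 5/3 → 1/3b^2 + 14/3a - 133/6b - 38/3
  leading term b^2: no divisor's leading term divides it; move 1/3b^2 to the remainder.
  leading term a: no divisor's leading term divides it; move 14/3a to the remainder.
  leading term b: no divisor's leading term divides it; move -133/6b to the remainder.
  leading term 1: no divisor's leading term divides it; move -38/3 to the remainder.
  remainder 11/2b^3 + 1/3b^2 + 14/3a - 133/6b - 38/3 ≠ 0; add g_3 = 11/2b^3 + 1/3b^2 + 14/3a - 133/6b - 38/3 to the basis.

The other S-polynomials (S(f_1,g_3), S(f_2,g_3)) all reduce to 0 modulo the current basis, so we have a Gröbner basis.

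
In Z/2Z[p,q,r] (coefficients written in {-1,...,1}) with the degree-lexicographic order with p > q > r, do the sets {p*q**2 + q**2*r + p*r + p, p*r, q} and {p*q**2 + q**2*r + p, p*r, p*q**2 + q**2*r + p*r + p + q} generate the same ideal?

Equality of ideals is decidable: compute both reduced Gröbner bases (unique for the ordering) and check whether they agree.
Buchberger on the first generating set:
f_1 = p*q**2 + q**2*r + p*r + p, LT = p*q**2.
f_2 = p*r, LT = p*r.
f_3 = q, LT = q.

S(f_1,f_3): lcm = p*q**2. S = q**2*r + p*r + p.
  leading term q**2*r: subtract (q*r)·f_3 from q**2*r + p*r + p → p*r + p
  leading term p*r: subtract (1)·f_2 from p*r + p → p
  leading term p: no divisor's leading term divides it; move p to the remainder.
  remainder p ≠ 0; add g_4 = p to the basis.

The other S-polynomials (S(f_1,f_2), S(f_2,f_3), S(f_1,g_4), S(f_2,g_4), S(f_3,g_4)) all reduce to 0 modulo the current basis, so we have a Gröbner basis.
Inter-reduce: drop elements whose leading term is divisible by another's, tail-reduce, and make monic.
Reduced Gröbner basis: {p, q}.

Buchberger on the second generating set:
h_1 = p*q**2 + q**2*r + p, LT = p*q**2.
h_2 = p*r, LT = p*r.
h_3 = p*q**2 + q**2*r + p*r + p + q, LT = p*q**2.

S(h_1,h_2): lcm = p*q**2*r. S = q**2*r**2 + p*r.
  leading term q**2*r**2: no divisor's leading term divides it; move q**2*r**2 to the remainder.
  leading term p*r: subtract (1)·h_2 from p*r → 0
  remainder q**2*r**2 ≠ 0; add k_4 = q**2*r**2 to the basis.

S(h_1,h_3): lcm = p*q**2. S = p*r + q.
  leading term p*r: subtract (1)·h_2 from p*r + q → q
  leading term q: no divisor's leading term divides it; move q to the remainder.
  remainder q ≠ 0; add k_5 = q to the basis.

S(h_1,k_5): lcm = p*q**2. S = q**2*r + p.
  leading term q**2*r: subtract (q*r)·k_5 from q**2*r + p → p
  leading term p: no divisor's leading term divides it; move p to the remainder.
  remainder p ≠ 0; add k_6 = p to the basis.

The other S-polynomials (S(h_2,h_3), S(h_1,k_4), S(h_2,k_4), S(h_3,k_4), S(h_2,k_5), S(h_3,k_5), S(k_4,k_5), S(h_1,k_6), S(h_2,k_6), S(h_3,k_6), S(k_4,k_6), S(k_5,k_6)) all reduce to 0 modulo the current basis, so we have a Gröbner basis.
Inter-reduce: drop elements whose leading term is divisible by another's, tail-reduce, and make monic.
Reduced Gröbner basis: {p, q}.

Same reduced basis, so the two generating sets span the same ideal.

Yes, the ideals are equal.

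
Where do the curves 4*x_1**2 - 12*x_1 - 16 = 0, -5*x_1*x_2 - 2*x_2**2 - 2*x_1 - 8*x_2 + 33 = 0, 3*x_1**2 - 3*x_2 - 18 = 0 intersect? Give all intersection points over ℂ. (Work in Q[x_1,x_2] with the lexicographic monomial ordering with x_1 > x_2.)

Compute a lex Gröbner basis by Buchberger's algorithm.
f_1 = 4*x_1**2 - 12*x_1 - 16, LT = x_1**2.
f_2 = -5*x_1*x_2 - 2*x_1 - 2*x_2**2 - 8*x_2 + 33, LT = x_1*x_2.
f_3 = 3*x_1**2 - 3*x_2 - 18, LT = x_1**2.

S(f_1,f_2): lcm = x_1**2*x_2. S = -2/5*x_1**2 - 2/5*x_1*x_2**2 - 23/5*x_1*x_2 + 33/5*x_1 - 4*x_2.
  leading term x_1**2: subtract (-1/10)·f_1 from -2/5*x_1**2 - 2/5*x_1*x_2**2 - 23/5*x_1*x_2 + 33/5*x_1 - 4*x_2 → -2/5*x_1*x_2**2 - 23/5*x_1*x_2 + 27/5*x_1 - 4*x_2 - 8/5
  leading term x_1*x_2**2: subtract (2/25*x_2)·f_2 from -2/5*x_1*x_2**2 - 23/5*x_1*x_2 + 27/5*x_1 - 4*x_2 - 8/5 → -111/25*x_1*x_2 + 27/5*x_1 + 4/25*x_2**3 + 16/25*x_2**2 - 166/25*x_2 - 8/5
  leading term x_1*x_2: subtract (111/125)·f_2 from -111/25*x_1*x_2 + 27/5*x_1 + 4/25*x_2**3 + 16/25*x_2**2 - 166/25*x_2 - 8/5 → 897/125*x_1 + 4/25*x_2**3 + 302/125*x_2**2 + 58/125*x_2 - 3863/125
  leading term x_1: no divisor's leading term divides it; move 897/125*x_1 to the remainder.
  leading term x_2**3: no divisor's leading term divides it; move 4/25*x_2**3 to the remainder.
  leading term x_2**2: no divisor's leading term divides it; move 302/125*x_2**2 to the remainder.
  leading term x_2: no divisor's leading term divides it; move 58/125*x_2 to the remainder.
  leading term 1: no divisor's leading term divides it; move -3863/125 to the remainder.
  remainder 897/125*x_1 + 4/25*x_2**3 + 302/125*x_2**2 + 58/125*x_2 - 3863/125 ≠ 0; add h_4 = 897/125*x_1 + 4/25*x_2**3 + 302/125*x_2**2 + 58/125*x_2 - 3863/125 to the basis.

S(f_1,f_3): lcm = x_1**2. S = -3*x_1 + x_2 + 2.
  leading term x_1: subtract (-125/299)·h_4 from -3*x_1 + x_2 + 2 → 20/299*x_2**3 + 302/299*x_2**2 + 357/299*x_2 - 3265/299
  leading term x_2**3: no divisor's leading term divides it; move 20/299*x_2**3 to the remainder.
  leading term x_2**2: no divisor's leading term divides it; move 302/299*x_2**2 to the remainder.
  leading term x_2: no divisor's leading term divides it; move 357/299*x_2 to the remainder.
  leading term 1: no divisor's leading term divides it; move -3265/299 to the remainder.
  remainder 20/299*x_2**3 + 302/299*x_2**2 + 357/299*x_2 - 3265/299 ≠ 0; add h_5 = 20/299*x_2**3 + 302/299*x_2**2 + 357/299*x_2 - 3265/299 to the basis.

S(f_2,f_3): lcm = x_1**2*x_2. S = 2/5*x_1**2 + 2/5*x_1*x_2**2 + 8/5*x_1*x_2 - 33/5*x_1 + x_2**2 + 6*x_2.
  leading term x_1**2: subtract (1/10)·f_1 from 2/5*x_1**2 + 2/5*x_1*x_2**2 + 8/5*x_1*x_2 - 33/5*x_1 + x_2**2 + 6*x_2 → 2/5*x_1*x_2**2 + 8/5*x_1*x_2 - 27/5*x_1 + x_2**2 + 6*x_2 + 8/5
  leading term x_1*x_2**2: subtract (-2/25*x_2)·f_2 from 2/5*x_1*x_2**2 + 8/5*x_1*x_2 - 27/5*x_1 + x_2**2 + 6*x_2 + 8/5 → 36/25*x_1*x_2 - 27/5*x_1 - 4/25*x_2**3 + 9/25*x_2**2 + 216/25*x_2 + 8/5
  leading term x_1*x_2: subtract (-36/125)·f_2 from 36/25*x_1*x_2 - 27/5*x_1 - 4/25*x_2**3 + 9/25*x_2**2 + 216/25*x_2 + 8/5 → -747/125*x_1 - 4/25*x_2**3 - 27/125*x_2**2 + 792/125*x_2 + 1388/125
  leading term x_1: subtract (-249/299)·h_4 from -747/125*x_1 - 4/25*x_2**3 - 27/125*x_2**2 + 792/125*x_2 + 1388/125 → -8/299*x_2**3 + 537/299*x_2**2 + 2010/299*x_2 - 4375/299
  leading term x_2**3: subtract (-2/5)·h_5 from -8/299*x_2**3 + 537/299*x_2**2 + 2010/299*x_2 - 4375/299 → 11/5*x_2**2 + 36/5*x_2 - 19
  leading term x_2**2: no divisor's leading term divides it; move 11/5*x_2**2 to the remainder.
  leading term x_2: no divisor's leading term divides it; move 36/5*x_2 to the remainder.
  leading term 1: no divisor's leading term divides it; move -19 to the remainder.
  remainder 11/5*x_2**2 + 36/5*x_2 - 19 ≠ 0; add h_6 = 11/5*x_2**2 + 36/5*x_2 - 19 to the basis.

S(f_2,h_5): lcm = x_1*x_2**3. S = -147/10*x_1*x_2**2 - 357/20*x_1*x_2 + 653/4*x_1 + 2/5*x_2**4 + 8/5*x_2**3 - 33/5*x_2**2.
  leading term x_1*x_2**2: subtract (147/50*x_2)·f_2 from -147/10*x_1*x_2**2 - 357/20*x_1*x_2 + 653/4*x_1 + 2/5*x_2**4 + 8/5*x_2**3 - 33/5*x_2**2 → -1197/100*x_1*x_2 + 653/4*x_1 + 2/5*x_2**4 + 187/25*x_2**3 + 423/25*x_2**2 - 4851/50*x_2
  leading term x_1*x_2: subtract (1197/500)·f_2 from -1197/100*x_1*x_2 + 653/4*x_1 + 2/5*x_2**4 + 187/25*x_2**3 + 423/25*x_2**2 - 4851/50*x_2 → 84019/500*x_1 + 2/5*x_2**4 + 187/25*x_2**3 + 5427/250*x_2**2 - 19467/250*x_2 - 39501/500
  leading term x_1: subtract (281/12)·h_4 from 84019/500*x_1 + 2/5*x_2**4 + 187/25*x_2**3 + 5427/250*x_2**2 - 19467/250*x_2 - 39501/500 → 2/5*x_2**4 + 56/15*x_2**3 - 523/15*x_2**2 - 1331/15*x_2 + 1934/3
  leading term x_2**4: subtract (299/50*x_2)·h_5 from 2/5*x_2**4 + 56/15*x_2**3 - 523/15*x_2**2 - 1331/15*x_2 + 1934/3 → -173/75*x_2**3 - 6301/150*x_2**2 - 703/30*x_2 + 1934/3
  leading term x_2**3: subtract (-51727/1500)·h_5 from -173/75*x_2**3 - 6301/150*x_2**2 - 703/30*x_2 + 1934/3 → -897/125*x_2**2 + 26611/1500*x_2 + 80431/300
  leading term x_2**2: subtract (-897/275)·h_6 from -897/125*x_2**2 + 26611/1500*x_2 + 80431/300 → 27209/660*x_2 + 27209/132
  leading term x_2: no divisor's leading term divides it; move 27209/660*x_2 to the remainder.
  leading term 1: no divisor's leading term divides it; move 27209/132 to the remainder.
  remainder 27209/660*x_2 + 27209/132 ≠ 0; add h_7 = 27209/660*x_2 + 27209/132 to the basis.

The other S-polynomials (S(f_1,h_4), S(f_2,h_4), S(f_3,h_4), S(f_1,h_5), S(f_3,h_5), S(h_4,h_5), S(f_1,h_6), S(f_2,h_6), S(f_3,h_6), S(h_4,h_6), S(h_5,h_6), S(f_1,h_7), S(f_2,h_7), S(f_3,h_7), S(h_4,h_7), S(h_5,h_7), S(h_6,h_7)) all reduce to 0 modulo the current basis, so we have a Gröbner basis.
Inter-reduce: drop elements whose leading term is divisible by another's, tail-reduce, and make monic.
Reduced Gröbner basis: {x_1 + 1, x_2 + 5}.

A lex Gröbner basis eliminates variables successively. Here x_2 + 5 depends only on x_2, with roots {-5}; lifting each root through the earlier basis elements recovers the full solutions.
  x_2 = -5: the earlier basis element becomes x_1 + 1 = 0, giving x_1 = -1 — point (-1, -5).
Substituting each solution back into the original system confirms all equations vanish.

{(-1, -5)}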